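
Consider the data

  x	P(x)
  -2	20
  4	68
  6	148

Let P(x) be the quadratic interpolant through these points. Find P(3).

Evaluate each Lagrange basis at x = 3:
L_0(3) = (-1)·(-3)/[(-6)·(-8)] = 1/16
L_1(3) = (5)·(-3)/[(6)·(-2)] = 5/4
L_2(3) = (5)·(-1)/[(8)·(2)] = -5/16
Sum: 20·(1/16) + 68·(5/4) + 148·(-5/16) = 40

40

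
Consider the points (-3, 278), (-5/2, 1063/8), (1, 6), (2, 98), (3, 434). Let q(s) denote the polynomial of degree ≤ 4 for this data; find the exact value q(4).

1272

Using Newton's divided-difference form:
q[-3,-5/2] = (1063/8 - 278) / (-5/2 - (-3)) = -1161/4
q[-5/2,1] = (6 - 1063/8) / (1 - (-5/2)) = -145/4
q[1,2] = (98 - 6) / (2 - 1) = 92
q[2,3] = (434 - 98) / (3 - 2) = 336
q[-3,-5/2,1] = (-145/4 - (-1161/4)) / (1 - (-3)) = 127/2
q[-5/2,1,2] = (92 - (-145/4)) / (2 - (-5/2)) = 57/2
q[1,2,3] = (336 - 92) / (3 - 1) = 122
q[-3,-5/2,1,2] = (57/2 - 127/2) / (2 - (-3)) = -7
q[-5/2,1,2,3] = (122 - 57/2) / (3 - (-5/2)) = 17
q[-3,-5/2,1,2,3] = (17 - (-7)) / (3 - (-3)) = 4
q(4) = 278 + (-1161/4)·(7) + (127/2)·(7)·(13/2) + (-7)·(7)·(13/2)·(3) + 4·(7)·(13/2)·(3)·(2) = 1272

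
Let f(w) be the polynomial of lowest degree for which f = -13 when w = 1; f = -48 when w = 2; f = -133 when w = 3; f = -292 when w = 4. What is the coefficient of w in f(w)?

L_0(w) = (w - 2)(w - 3)(w - 4) / [-6] = -(1/6)w^3 + (3/2)w^2 - (13/3)w + 4
L_1(w) = (w - 1)(w - 3)(w - 4) / [2] = (1/2)w^3 - 4w^2 + (19/2)w - 6
L_2(w) = (w - 1)(w - 2)(w - 4) / [-2] = -(1/2)w^3 + (7/2)w^2 - 7w + 4
L_3(w) = (w - 1)(w - 2)(w - 3) / [6] = (1/6)w^3 - w^2 + (11/6)w - 1
f(w) = (-13)·L_0 + (-48)·L_1 + (-133)·L_2 + (-292)·L_3
Only the coefficient of w is needed; take it from each L_i and combine:
(-13)·(-13/3) + (-48)·(19/2) + (-133)·(-7) + (-292)·(11/6) = -4

-4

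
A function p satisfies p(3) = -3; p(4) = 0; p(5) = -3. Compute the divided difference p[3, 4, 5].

p[3,4] = (0 - (-3)) / (4 - 3) = 3
p[4,5] = (-3 - 0) / (5 - 4) = -3
p[3,4,5] = (-3 - 3) / (5 - 3) = -3

-3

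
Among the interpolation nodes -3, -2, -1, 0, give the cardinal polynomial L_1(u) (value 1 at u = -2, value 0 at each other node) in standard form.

L_1(u) = (u + 3)(u + 1)u / [(1)·(-1)·(-2)]
       = (u^3 + 4u^2 + 3u) / (2)

L_1(u) = (1/2)u^3 + 2u^2 + (3/2)u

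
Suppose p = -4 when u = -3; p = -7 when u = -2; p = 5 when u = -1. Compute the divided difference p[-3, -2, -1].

p[-3,-2] = (-7 - (-4)) / (-2 - (-3)) = -3
p[-2,-1] = (5 - (-7)) / (-1 - (-2)) = 12
p[-3,-2,-1] = (12 - (-3)) / (-1 - (-3)) = 15/2

15/2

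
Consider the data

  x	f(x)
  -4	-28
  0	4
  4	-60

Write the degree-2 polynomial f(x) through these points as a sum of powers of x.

Newton's divided differences:
f[-4,0] = (4 - (-28)) / (0 - (-4)) = 8
f[0,4] = (-60 - 4) / (4 - 0) = -16
f[-4,0,4] = (-16 - 8) / (4 - (-4)) = -3
f(x) = -28 + 8·(x + 4) + (-3)·(x + 4)x
Expanding: f(x) = -3x^2 - 4x + 4

f(x) = -3x^2 - 4x + 4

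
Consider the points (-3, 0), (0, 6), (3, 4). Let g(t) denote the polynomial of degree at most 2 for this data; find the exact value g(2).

50/9

Using Newton's divided-difference form:
g[-3,0] = (6 - 0) / (0 - (-3)) = 2
g[0,3] = (4 - 6) / (3 - 0) = -2/3
g[-3,0,3] = (-2/3 - 2) / (3 - (-3)) = -4/9
g(2) = 0 + 2·(5) + (-4/9)·(5)·(2) = 50/9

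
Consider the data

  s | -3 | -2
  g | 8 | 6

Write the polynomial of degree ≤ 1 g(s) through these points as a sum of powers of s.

L_0(s) = (s + 2) / [-1] = -s - 2
L_1(s) = (s + 3) / [1] = s + 3
g(s) = 8·L_0 + 6·L_1
  8·L_0(s) = -8s - 16
  6·L_1(s) = 6s + 18
Adding term by term: -2s + 2

g(s) = -2s + 2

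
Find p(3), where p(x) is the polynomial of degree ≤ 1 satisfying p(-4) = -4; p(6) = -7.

-61/10

Evaluate each Lagrange basis at x = 3:
L_0(3) = (-3)/[(-10)] = 3/10
L_1(3) = (7)/[(10)] = 7/10
Sum: (-4)·(3/10) + (-7)·(7/10) = -61/10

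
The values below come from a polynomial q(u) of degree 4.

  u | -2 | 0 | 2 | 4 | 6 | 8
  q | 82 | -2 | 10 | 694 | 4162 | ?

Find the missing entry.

The 5 known values determine q uniquely (degree ≤ 4).
Evaluate each Lagrange basis at u = 8:
L_0(8) = (8)·(6)·(4)·(2)/[(-2)·(-4)·(-6)·(-8)] = 1
L_1(8) = (10)·(6)·(4)·(2)/[(2)·(-2)·(-4)·(-6)] = -5
L_2(8) = (10)·(8)·(4)·(2)/[(4)·(2)·(-2)·(-4)] = 10
L_3(8) = (10)·(8)·(6)·(2)/[(6)·(4)·(2)·(-2)] = -10
L_4(8) = (10)·(8)·(6)·(4)/[(8)·(6)·(4)·(2)] = 5
Sum: 82·(1) + (-2)·(-5) + 10·(10) + 694·(-10) + 4162·(5) = 14062

14062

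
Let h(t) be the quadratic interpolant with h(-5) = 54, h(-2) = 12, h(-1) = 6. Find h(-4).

Using Newton's divided-difference form:
h[-5,-2] = (12 - 54) / (-2 - (-5)) = -14
h[-2,-1] = (6 - 12) / (-1 - (-2)) = -6
h[-5,-2,-1] = (-6 - (-14)) / (-1 - (-5)) = 2
h(-4) = 54 + (-14)·(1) + 2·(1)·(-2) = 36

36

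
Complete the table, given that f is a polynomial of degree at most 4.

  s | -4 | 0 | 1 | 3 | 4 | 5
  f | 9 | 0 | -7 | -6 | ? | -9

The 5 known values determine f uniquely (degree ≤ 4).
Evaluate each Lagrange basis at s = 4:
L_0(4) = (4)·(3)·(1)·(-1)/[(-4)·(-5)·(-7)·(-9)] = -1/105
L_1(4) = (8)·(3)·(1)·(-1)/[(4)·(-1)·(-3)·(-5)] = 2/5
L_2(4) = (8)·(4)·(1)·(-1)/[(5)·(1)·(-2)·(-4)] = -4/5
L_3(4) = (8)·(4)·(3)·(-1)/[(7)·(3)·(2)·(-2)] = 8/7
L_4(4) = (8)·(4)·(3)·(1)/[(9)·(5)·(4)·(2)] = 4/15
Sum: 9·(-1/105) + 0 + (-7)·(-4/5) + (-6)·(8/7) + (-9)·(4/15) = -131/35

-131/35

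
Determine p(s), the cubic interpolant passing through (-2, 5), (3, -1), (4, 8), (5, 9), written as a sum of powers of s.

p(s) = -(57/70)s^3 + (202/35)s^2 - (89/70)s - 190/7

L_0(s) = (s - 3)(s - 4)(s - 5) / [-210] = -(1/210)s^3 + (2/35)s^2 - (47/210)s + 2/7
L_1(s) = (s + 2)(s - 4)(s - 5) / [10] = (1/10)s^3 - (7/10)s^2 + (1/5)s + 4
L_2(s) = (s + 2)(s - 3)(s - 5) / [-6] = -(1/6)s^3 + s^2 + (1/6)s - 5
L_3(s) = (s + 2)(s - 3)(s - 4) / [14] = (1/14)s^3 - (5/14)s^2 - (1/7)s + 12/7
p(s) = 5·L_0 + (-1)·L_1 + 8·L_2 + 9·L_3
  5·L_0(s) = -(1/42)s^3 + (2/7)s^2 - (47/42)s + 10/7
  (-1)·L_1(s) = -(1/10)s^3 + (7/10)s^2 - (1/5)s - 4
  8·L_2(s) = -(4/3)s^3 + 8s^2 + (4/3)s - 40
  9·L_3(s) = (9/14)s^3 - (45/14)s^2 - (9/7)s + 108/7
Adding term by term: -(57/70)s^3 + (202/35)s^2 - (89/70)s - 190/7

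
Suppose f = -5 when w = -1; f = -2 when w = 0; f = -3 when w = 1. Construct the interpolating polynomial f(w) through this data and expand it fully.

f(w) = -2w^2 + w - 2

Newton's divided differences:
f[-1,0] = (-2 - (-5)) / (0 - (-1)) = 3
f[0,1] = (-3 - (-2)) / (1 - 0) = -1
f[-1,0,1] = (-1 - 3) / (1 - (-1)) = -2
f(w) = -5 + 3·(w + 1) + (-2)·(w + 1)w
Expanding: f(w) = -2w^2 + w - 2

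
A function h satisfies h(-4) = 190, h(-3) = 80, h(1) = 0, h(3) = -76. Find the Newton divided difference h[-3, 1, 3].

-3

h[-3,1] = (0 - 80) / (1 - (-3)) = -20
h[1,3] = (-76 - 0) / (3 - 1) = -38
h[-3,1,3] = (-38 - (-20)) / (3 - (-3)) = -3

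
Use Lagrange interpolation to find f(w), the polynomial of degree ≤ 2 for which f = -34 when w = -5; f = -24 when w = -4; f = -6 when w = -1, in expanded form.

L_0(w) = (w + 4)(w + 1) / [4] = (1/4)w^2 + (5/4)w + 1
L_1(w) = (w + 5)(w + 1) / [-3] = -(1/3)w^2 - 2w - 5/3
L_2(w) = (w + 5)(w + 4) / [12] = (1/12)w^2 + (3/4)w + 5/3
f(w) = (-34)·L_0 + (-24)·L_1 + (-6)·L_2
  (-34)·L_0(w) = -(17/2)w^2 - (85/2)w - 34
  (-24)·L_1(w) = 8w^2 + 48w + 40
  (-6)·L_2(w) = -(1/2)w^2 - (9/2)w - 10
Adding term by term: -w^2 + w - 4

f(w) = -w^2 + w - 4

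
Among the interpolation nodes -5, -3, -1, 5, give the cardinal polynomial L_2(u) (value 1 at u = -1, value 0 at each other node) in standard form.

L_2(u) = -(1/48)u^3 - (1/16)u^2 + (25/48)u + 25/16

L_2(u) = (u + 5)(u + 3)(u - 5) / [(4)·(2)·(-6)]
       = (u^3 + 3u^2 - 25u - 75) / (-48)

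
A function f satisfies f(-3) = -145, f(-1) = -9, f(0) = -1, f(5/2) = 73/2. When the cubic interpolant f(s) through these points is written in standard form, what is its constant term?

-1

Build the Lagrange basis polynomials:
L_0(s) = (s + 1)s(s - 5/2) / [-33] = -(1/33)s^3 + (1/22)s^2 + (5/66)s
L_1(s) = (s + 3)s(s - 5/2) / [7] = (1/7)s^3 + (1/14)s^2 - (15/14)s
L_2(s) = (s + 3)(s + 1)(s - 5/2) / [-15/2] = -(2/15)s^3 - (1/5)s^2 + (14/15)s + 1
L_3(s) = (s + 3)(s + 1)s / [385/8] = (8/385)s^3 + (32/385)s^2 + (24/385)s
f(s) = (-145)·L_0 + (-9)·L_1 + (-1)·L_2 + (73/2)·L_3
Only the constant term is needed; take it from each L_i and combine:
(-145)·(0) + (-9)·(0) + (-1)·(1) + (73/2)·(0) = -1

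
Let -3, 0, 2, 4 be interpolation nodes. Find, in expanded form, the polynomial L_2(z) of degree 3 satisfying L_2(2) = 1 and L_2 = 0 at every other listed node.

L_2(z) = -(1/20)z^3 + (1/20)z^2 + (3/5)z

L_2(z) = (z + 3)z(z - 4) / [(5)·(2)·(-2)]
       = (z^3 - z^2 - 12z) / (-20)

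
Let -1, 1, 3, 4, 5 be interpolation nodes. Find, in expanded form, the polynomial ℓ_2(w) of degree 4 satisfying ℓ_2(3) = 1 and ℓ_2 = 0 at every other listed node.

ℓ_2(w) = (w + 1)(w - 1)(w - 4)(w - 5) / [(4)·(2)·(-1)·(-2)]
       = (w^4 - 9w^3 + 19w^2 + 9w - 20) / (16)

ℓ_2(w) = (1/16)w^4 - (9/16)w^3 + (19/16)w^2 + (9/16)w - 5/4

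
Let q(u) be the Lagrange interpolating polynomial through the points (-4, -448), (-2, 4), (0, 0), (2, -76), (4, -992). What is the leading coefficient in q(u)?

Build the Lagrange basis polynomials:
L_0(u) = (u + 2)u(u - 2)(u - 4) / [384] = (1/384)u^4 - (1/96)u^3 - (1/96)u^2 + (1/24)u
L_1(u) = (u + 4)u(u - 2)(u - 4) / [-96] = -(1/96)u^4 + (1/48)u^3 + (1/6)u^2 - (1/3)u
L_2(u) = (u + 4)(u + 2)(u - 2)(u - 4) / [64] = (1/64)u^4 - (5/16)u^2 + 1
L_3(u) = (u + 4)(u + 2)u(u - 4) / [-96] = -(1/96)u^4 - (1/48)u^3 + (1/6)u^2 + (1/3)u
L_4(u) = (u + 4)(u + 2)u(u - 2) / [384] = (1/384)u^4 + (1/96)u^3 - (1/96)u^2 - (1/24)u
q(u) = (-448)·L_0 + 4·L_1 + 0·L_2 + (-76)·L_3 + (-992)·L_4
Only the coefficient of u^4 is needed; take it from each L_i and combine:
(-448)·(1/384) + 4·(-1/96) + 0·(1/64) + (-76)·(-1/96) + (-992)·(1/384) = -3

-3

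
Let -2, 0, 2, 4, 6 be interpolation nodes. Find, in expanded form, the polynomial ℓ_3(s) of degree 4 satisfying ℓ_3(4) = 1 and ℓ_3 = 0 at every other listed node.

ℓ_3(s) = (s + 2)s(s - 2)(s - 6) / [(6)·(4)·(2)·(-2)]
       = (s^4 - 6s^3 - 4s^2 + 24s) / (-96)

ℓ_3(s) = -(1/96)s^4 + (1/16)s^3 + (1/24)s^2 - (1/4)s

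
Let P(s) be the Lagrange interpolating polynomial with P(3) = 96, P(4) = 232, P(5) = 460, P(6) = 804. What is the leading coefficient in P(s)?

4

The leading coefficient equals the top divided difference P[3,4,5,6].
P[3,4] = (232 - 96) / (4 - 3) = 136
P[4,5] = (460 - 232) / (5 - 4) = 228
P[5,6] = (804 - 460) / (6 - 5) = 344
P[3,4,5] = (228 - 136) / (5 - 3) = 46
P[4,5,6] = (344 - 228) / (6 - 4) = 58
P[3,4,5,6] = (58 - 46) / (6 - 3) = 4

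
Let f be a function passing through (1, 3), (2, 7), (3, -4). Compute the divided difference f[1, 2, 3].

-15/2

f[1,2] = (7 - 3) / (2 - 1) = 4
f[2,3] = (-4 - 7) / (3 - 2) = -11
f[1,2,3] = (-11 - 4) / (3 - 1) = -15/2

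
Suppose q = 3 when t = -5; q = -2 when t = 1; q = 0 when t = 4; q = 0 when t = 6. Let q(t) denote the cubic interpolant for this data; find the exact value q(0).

-28/11

L_0(0) = (-1)·(-4)·(-6)/[(-6)·(-9)·(-11)] = 4/99
L_1(0) = (5)·(-4)·(-6)/[(6)·(-3)·(-5)] = 4/3
L_2(0) = (5)·(-1)·(-6)/[(9)·(3)·(-2)] = -5/9
L_3(0) = (5)·(-1)·(-4)/[(11)·(5)·(2)] = 2/11
Sum: 3·(4/99) + (-2)·(4/3) + 0 + 0 = -28/11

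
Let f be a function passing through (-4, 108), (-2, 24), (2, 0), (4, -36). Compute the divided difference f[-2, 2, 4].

-2

f[-2,2] = (0 - 24) / (2 - (-2)) = -6
f[2,4] = (-36 - 0) / (4 - 2) = -18
f[-2,2,4] = (-18 - (-6)) / (4 - (-2)) = -2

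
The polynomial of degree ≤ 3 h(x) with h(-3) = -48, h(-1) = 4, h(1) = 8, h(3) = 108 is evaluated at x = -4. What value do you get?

-137

L_0(-4) = (-3)·(-5)·(-7)/[(-2)·(-4)·(-6)] = 35/16
L_1(-4) = (-1)·(-5)·(-7)/[(2)·(-2)·(-4)] = -35/16
L_2(-4) = (-1)·(-3)·(-7)/[(4)·(2)·(-2)] = 21/16
L_3(-4) = (-1)·(-3)·(-5)/[(6)·(4)·(2)] = -5/16
Sum: (-48)·(35/16) + 4·(-35/16) + 8·(21/16) + 108·(-5/16) = -137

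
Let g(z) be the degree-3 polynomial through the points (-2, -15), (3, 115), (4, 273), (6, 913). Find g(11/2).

Using Newton's divided-difference form:
g[-2,3] = (115 - (-15)) / (3 - (-2)) = 26
g[3,4] = (273 - 115) / (4 - 3) = 158
g[4,6] = (913 - 273) / (6 - 4) = 320
g[-2,3,4] = (158 - 26) / (4 - (-2)) = 22
g[3,4,6] = (320 - 158) / (6 - 3) = 54
g[-2,3,4,6] = (54 - 22) / (6 - (-2)) = 4
g(11/2) = -15 + 26·(15/2) + 22·(15/2)·(5/2) + 4·(15/2)·(5/2)·(3/2) = 705

705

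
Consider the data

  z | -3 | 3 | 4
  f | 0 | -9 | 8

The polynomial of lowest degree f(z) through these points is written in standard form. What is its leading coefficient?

37/14

The leading coefficient equals the top divided difference f[-3,3,4].
f[-3,3] = (-9 - 0) / (3 - (-3)) = -3/2
f[3,4] = (8 - (-9)) / (4 - 3) = 17
f[-3,3,4] = (17 - (-3/2)) / (4 - (-3)) = 37/14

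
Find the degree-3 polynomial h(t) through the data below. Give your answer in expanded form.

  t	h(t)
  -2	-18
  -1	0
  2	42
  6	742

L_0(t) = (t + 1)(t - 2)(t - 6) / [-32] = -(1/32)t^3 + (7/32)t^2 - (1/8)t - 3/8
L_1(t) = (t + 2)(t - 2)(t - 6) / [21] = (1/21)t^3 - (2/7)t^2 - (4/21)t + 8/7
L_2(t) = (t + 2)(t + 1)(t - 6) / [-48] = -(1/48)t^3 + (1/16)t^2 + (1/3)t + 1/4
L_3(t) = (t + 2)(t + 1)(t - 2) / [224] = (1/224)t^3 + (1/224)t^2 - (1/56)t - 1/56
h(t) = (-18)·L_0 + 0·L_1 + 42·L_2 + 742·L_3
  (-18)·L_0(t) = (9/16)t^3 - (63/16)t^2 + (9/4)t + 27/4
  0·L_1(t) = 0
  42·L_2(t) = -(7/8)t^3 + (21/8)t^2 + 14t + 21/2
  742·L_3(t) = (53/16)t^3 + (53/16)t^2 - (53/4)t - 53/4
Adding term by term: 3t^3 + 2t^2 + 3t + 4

h(t) = 3t^3 + 2t^2 + 3t + 4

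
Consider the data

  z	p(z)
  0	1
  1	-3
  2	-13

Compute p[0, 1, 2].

p[0,1] = (-3 - 1) / (1 - 0) = -4
p[1,2] = (-13 - (-3)) / (2 - 1) = -10
p[0,1,2] = (-10 - (-4)) / (2 - 0) = -3

-3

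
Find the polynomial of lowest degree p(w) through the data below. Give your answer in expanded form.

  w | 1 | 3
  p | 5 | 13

L_0(w) = (w - 3) / [-2] = -(1/2)w + 3/2
L_1(w) = (w - 1) / [2] = (1/2)w - 1/2
p(w) = 5·L_0 + 13·L_1
  5·L_0(w) = -(5/2)w + 15/2
  13·L_1(w) = (13/2)w - 13/2
Adding term by term: 4w + 1

p(w) = 4w + 1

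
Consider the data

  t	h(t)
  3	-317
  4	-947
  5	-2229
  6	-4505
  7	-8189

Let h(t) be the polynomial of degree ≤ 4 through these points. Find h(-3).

-149

Using Newton's divided-difference form:
h[3,4] = (-947 - (-317)) / (4 - 3) = -630
h[4,5] = (-2229 - (-947)) / (5 - 4) = -1282
h[5,6] = (-4505 - (-2229)) / (6 - 5) = -2276
h[6,7] = (-8189 - (-4505)) / (7 - 6) = -3684
h[3,4,5] = (-1282 - (-630)) / (5 - 3) = -326
h[4,5,6] = (-2276 - (-1282)) / (6 - 4) = -497
h[5,6,7] = (-3684 - (-2276)) / (7 - 5) = -704
h[3,4,5,6] = (-497 - (-326)) / (6 - 3) = -57
h[4,5,6,7] = (-704 - (-497)) / (7 - 4) = -69
h[3,4,5,6,7] = (-69 - (-57)) / (7 - 3) = -3
h(-3) = -317 + (-630)·(-6) + (-326)·(-6)·(-7) + (-57)·(-6)·(-7)·(-8) + (-3)·(-6)·(-7)·(-8)·(-9) = -149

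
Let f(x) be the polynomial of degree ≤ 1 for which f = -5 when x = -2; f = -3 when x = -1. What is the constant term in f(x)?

Build the Lagrange basis polynomials:
L_0(x) = (x + 1) / [-1] = -x - 1
L_1(x) = (x + 2) / [1] = x + 2
f(x) = (-5)·L_0 + (-3)·L_1
Only the constant term is needed; take it from each L_i and combine:
(-5)·(-1) + (-3)·(2) = -1

-1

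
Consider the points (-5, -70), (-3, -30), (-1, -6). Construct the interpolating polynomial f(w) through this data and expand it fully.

f(w) = -2w^2 + 4w

L_0(w) = (w + 3)(w + 1) / [8] = (1/8)w^2 + (1/2)w + 3/8
L_1(w) = (w + 5)(w + 1) / [-4] = -(1/4)w^2 - (3/2)w - 5/4
L_2(w) = (w + 5)(w + 3) / [8] = (1/8)w^2 + w + 15/8
f(w) = (-70)·L_0 + (-30)·L_1 + (-6)·L_2
  (-70)·L_0(w) = -(35/4)w^2 - 35w - 105/4
  (-30)·L_1(w) = (15/2)w^2 + 45w + 75/2
  (-6)·L_2(w) = -(3/4)w^2 - 6w - 45/4
Adding term by term: -2w^2 + 4w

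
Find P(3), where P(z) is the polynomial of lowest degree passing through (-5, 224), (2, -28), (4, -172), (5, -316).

-80

Evaluate each Lagrange basis at z = 3:
L_0(3) = (1)·(-1)·(-2)/[(-7)·(-9)·(-10)] = -1/315
L_1(3) = (8)·(-1)·(-2)/[(7)·(-2)·(-3)] = 8/21
L_2(3) = (8)·(1)·(-2)/[(9)·(2)·(-1)] = 8/9
L_3(3) = (8)·(1)·(-1)/[(10)·(3)·(1)] = -4/15
Sum: 224·(-1/315) + (-28)·(8/21) + (-172)·(8/9) + (-316)·(-4/15) = -80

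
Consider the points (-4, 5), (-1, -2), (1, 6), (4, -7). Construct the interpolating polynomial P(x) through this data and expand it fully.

Build the Lagrange basis polynomials:
L_0(x) = (x + 1)(x - 1)(x - 4) / [-120] = -(1/120)x^3 + (1/30)x^2 + (1/120)x - 1/30
L_1(x) = (x + 4)(x - 1)(x - 4) / [30] = (1/30)x^3 - (1/30)x^2 - (8/15)x + 8/15
L_2(x) = (x + 4)(x + 1)(x - 4) / [-30] = -(1/30)x^3 - (1/30)x^2 + (8/15)x + 8/15
L_3(x) = (x + 4)(x + 1)(x - 1) / [120] = (1/120)x^3 + (1/30)x^2 - (1/120)x - 1/30
P(x) = 5·L_0 + (-2)·L_1 + 6·L_2 + (-7)·L_3
  5·L_0(x) = -(1/24)x^3 + (1/6)x^2 + (1/24)x - 1/6
  (-2)·L_1(x) = -(1/15)x^3 + (1/15)x^2 + (16/15)x - 16/15
  6·L_2(x) = -(1/5)x^3 - (1/5)x^2 + (16/5)x + 16/5
  (-7)·L_3(x) = -(7/120)x^3 - (7/30)x^2 + (7/120)x + 7/30
Adding term by term: -(11/30)x^3 - (1/5)x^2 + (131/30)x + 11/5

P(x) = -(11/30)x^3 - (1/5)x^2 + (131/30)x + 11/5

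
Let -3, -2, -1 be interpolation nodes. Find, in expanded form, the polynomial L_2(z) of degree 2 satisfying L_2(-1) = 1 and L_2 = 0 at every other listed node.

L_2(z) = (z + 3)(z + 2) / [(2)·(1)]
       = (z^2 + 5z + 6) / (2)

L_2(z) = (1/2)z^2 + (5/2)z + 3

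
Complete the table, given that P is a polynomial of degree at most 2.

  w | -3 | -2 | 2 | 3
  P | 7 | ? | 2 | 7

The 3 known values determine P uniquely (degree ≤ 2).
L_0(-2) = (-4)·(-5)/[(-5)·(-6)] = 2/3
L_1(-2) = (1)·(-5)/[(5)·(-1)] = 1
L_2(-2) = (1)·(-4)/[(6)·(1)] = -2/3
Sum: 7·(2/3) + 2·(1) + 7·(-2/3) = 2

2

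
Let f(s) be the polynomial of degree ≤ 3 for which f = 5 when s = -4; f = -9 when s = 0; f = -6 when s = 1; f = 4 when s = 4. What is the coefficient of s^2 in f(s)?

27/32

L_0(s) = s(s - 1)(s - 4) / [-160] = -(1/160)s^3 + (1/32)s^2 - (1/40)s
L_1(s) = (s + 4)(s - 1)(s - 4) / [16] = (1/16)s^3 - (1/16)s^2 - s + 1
L_2(s) = (s + 4)s(s - 4) / [-15] = -(1/15)s^3 + (16/15)s
L_3(s) = (s + 4)s(s - 1) / [96] = (1/96)s^3 + (1/32)s^2 - (1/24)s
f(s) = 5·L_0 + (-9)·L_1 + (-6)·L_2 + 4·L_3
Only the coefficient of s^2 is needed; take it from each L_i and combine:
5·(1/32) + (-9)·(-1/16) + (-6)·(0) + 4·(1/32) = 27/32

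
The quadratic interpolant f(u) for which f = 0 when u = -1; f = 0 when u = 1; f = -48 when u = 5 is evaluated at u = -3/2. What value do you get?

Evaluate each Lagrange basis at u = -3/2:
L_0(-3/2) = (-5/2)·(-13/2)/[(-2)·(-6)] = 65/48
L_1(-3/2) = (-1/2)·(-13/2)/[(2)·(-4)] = -13/32
L_2(-3/2) = (-1/2)·(-5/2)/[(6)·(4)] = 5/96
Sum: 0 + 0 + (-48)·(5/96) = -5/2

-5/2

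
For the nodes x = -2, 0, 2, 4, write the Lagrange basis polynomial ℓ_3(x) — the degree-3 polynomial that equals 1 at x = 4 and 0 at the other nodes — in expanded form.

ℓ_3(x) = (1/48)x^3 - (1/12)x

ℓ_3(x) = (x + 2)x(x - 2) / [(6)·(4)·(2)]
       = (x^3 - 4x) / (48)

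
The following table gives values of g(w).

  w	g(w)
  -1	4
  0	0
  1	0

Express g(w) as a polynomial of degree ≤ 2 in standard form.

Newton's divided differences:
g[-1,0] = (0 - 4) / (0 - (-1)) = -4
g[0,1] = (0 - 0) / (1 - 0) = 0
g[-1,0,1] = (0 - (-4)) / (1 - (-1)) = 2
g(w) = 4 + (-4)·(w + 1) + 2·(w + 1)w
Expanding: g(w) = 2w^2 - 2w

g(w) = 2w^2 - 2w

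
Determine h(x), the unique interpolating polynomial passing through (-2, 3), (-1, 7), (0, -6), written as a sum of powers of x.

Newton's divided differences:
h[-2,-1] = (7 - 3) / (-1 - (-2)) = 4
h[-1,0] = (-6 - 7) / (0 - (-1)) = -13
h[-2,-1,0] = (-13 - 4) / (0 - (-2)) = -17/2
h(x) = 3 + 4·(x + 2) + (-17/2)·(x + 2)(x + 1)
Expanding: h(x) = -(17/2)x^2 - (43/2)x - 6

h(x) = -(17/2)x^2 - (43/2)x - 6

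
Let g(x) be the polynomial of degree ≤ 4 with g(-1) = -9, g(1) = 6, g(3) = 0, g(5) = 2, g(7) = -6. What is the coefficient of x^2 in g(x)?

L_0(x) = (x - 1)(x - 3)(x - 5)(x - 7) / [384] = (1/384)x^4 - (1/24)x^3 + (43/192)x^2 - (11/24)x + 35/128
L_1(x) = (x + 1)(x - 3)(x - 5)(x - 7) / [-96] = -(1/96)x^4 + (7/48)x^3 - (7/12)x^2 + (17/48)x + 35/32
L_2(x) = (x + 1)(x - 1)(x - 5)(x - 7) / [64] = (1/64)x^4 - (3/16)x^3 + (17/32)x^2 + (3/16)x - 35/64
L_3(x) = (x + 1)(x - 1)(x - 3)(x - 7) / [-96] = -(1/96)x^4 + (5/48)x^3 - (5/24)x^2 - (5/48)x + 7/32
L_4(x) = (x + 1)(x - 1)(x - 3)(x - 5) / [384] = (1/384)x^4 - (1/48)x^3 + (7/192)x^2 + (1/48)x - 5/128
g(x) = (-9)·L_0 + 6·L_1 + 0·L_2 + 2·L_3 + (-6)·L_4
Only the coefficient of x^2 is needed; take it from each L_i and combine:
(-9)·(43/192) + 6·(-7/12) + 0·(17/32) + 2·(-5/24) + (-6)·(7/192) = -1181/192

-1181/192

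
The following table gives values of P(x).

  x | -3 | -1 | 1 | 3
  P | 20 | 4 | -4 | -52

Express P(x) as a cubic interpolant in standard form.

Build the Lagrange basis polynomials:
L_0(x) = (x + 1)(x - 1)(x - 3) / [-48] = -(1/48)x^3 + (1/16)x^2 + (1/48)x - 1/16
L_1(x) = (x + 3)(x - 1)(x - 3) / [16] = (1/16)x^3 - (1/16)x^2 - (9/16)x + 9/16
L_2(x) = (x + 3)(x + 1)(x - 3) / [-16] = -(1/16)x^3 - (1/16)x^2 + (9/16)x + 9/16
L_3(x) = (x + 3)(x + 1)(x - 1) / [48] = (1/48)x^3 + (1/16)x^2 - (1/48)x - 1/16
P(x) = 20·L_0 + 4·L_1 + (-4)·L_2 + (-52)·L_3
  20·L_0(x) = -(5/12)x^3 + (5/4)x^2 + (5/12)x - 5/4
  4·L_1(x) = (1/4)x^3 - (1/4)x^2 - (9/4)x + 9/4
  (-4)·L_2(x) = (1/4)x^3 + (1/4)x^2 - (9/4)x - 9/4
  (-52)·L_3(x) = -(13/12)x^3 - (13/4)x^2 + (13/12)x + 13/4
Adding term by term: -x^3 - 2x^2 - 3x + 2

P(x) = -x^3 - 2x^2 - 3x + 2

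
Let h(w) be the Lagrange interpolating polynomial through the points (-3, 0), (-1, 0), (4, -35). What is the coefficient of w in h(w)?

L_0(w) = (w + 1)(w - 4) / [14] = (1/14)w^2 - (3/14)w - 2/7
L_1(w) = (w + 3)(w - 4) / [-10] = -(1/10)w^2 + (1/10)w + 6/5
L_2(w) = (w + 3)(w + 1) / [35] = (1/35)w^2 + (4/35)w + 3/35
h(w) = 0·L_0 + 0·L_1 + (-35)·L_2
Only the coefficient of w is needed; take it from each L_i and combine:
0·(-3/14) + 0·(1/10) + (-35)·(4/35) = -4

-4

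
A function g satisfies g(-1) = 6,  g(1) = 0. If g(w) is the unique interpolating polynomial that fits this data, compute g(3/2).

-3/2

Evaluate each Lagrange basis at w = 3/2:
L_0(3/2) = (1/2)/[(-2)] = -1/4
L_1(3/2) = (5/2)/[(2)] = 5/4
Sum: 6·(-1/4) + 0 = -3/2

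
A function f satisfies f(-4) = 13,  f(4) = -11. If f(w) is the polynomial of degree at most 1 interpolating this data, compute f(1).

-2

Evaluate each Lagrange basis at w = 1:
L_0(1) = (-3)/[(-8)] = 3/8
L_1(1) = (5)/[(8)] = 5/8
Sum: 13·(3/8) + (-11)·(5/8) = -2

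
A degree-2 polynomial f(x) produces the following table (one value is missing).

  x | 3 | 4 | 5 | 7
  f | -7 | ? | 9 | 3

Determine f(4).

15/4

The 3 known values determine f uniquely (degree ≤ 2).
Evaluate each Lagrange basis at x = 4:
L_0(4) = (-1)·(-3)/[(-2)·(-4)] = 3/8
L_1(4) = (1)·(-3)/[(2)·(-2)] = 3/4
L_2(4) = (1)·(-1)/[(4)·(2)] = -1/8
Sum: (-7)·(3/8) + 9·(3/4) + 3·(-1/8) = 15/4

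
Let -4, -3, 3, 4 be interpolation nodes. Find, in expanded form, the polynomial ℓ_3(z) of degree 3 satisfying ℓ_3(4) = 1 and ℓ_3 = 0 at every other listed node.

ℓ_3(z) = (z + 4)(z + 3)(z - 3) / [(8)·(7)·(1)]
       = (z^3 + 4z^2 - 9z - 36) / (56)

ℓ_3(z) = (1/56)z^3 + (1/14)z^2 - (9/56)z - 9/14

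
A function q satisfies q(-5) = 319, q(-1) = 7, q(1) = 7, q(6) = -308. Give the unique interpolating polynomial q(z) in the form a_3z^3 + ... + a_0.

q(z) = -2z^3 + 3z^2 + 2z + 4

L_0(z) = (z + 1)(z - 1)(z - 6) / [-264] = -(1/264)z^3 + (1/44)z^2 + (1/264)z - 1/44
L_1(z) = (z + 5)(z - 1)(z - 6) / [56] = (1/56)z^3 - (1/28)z^2 - (29/56)z + 15/28
L_2(z) = (z + 5)(z + 1)(z - 6) / [-60] = -(1/60)z^3 + (31/60)z + 1/2
L_3(z) = (z + 5)(z + 1)(z - 1) / [385] = (1/385)z^3 + (1/77)z^2 - (1/385)z - 1/77
q(z) = 319·L_0 + 7·L_1 + 7·L_2 + (-308)·L_3
  319·L_0(z) = -(29/24)z^3 + (29/4)z^2 + (29/24)z - 29/4
  7·L_1(z) = (1/8)z^3 - (1/4)z^2 - (29/8)z + 15/4
  7·L_2(z) = -(7/60)z^3 + (217/60)z + 7/2
  (-308)·L_3(z) = -(4/5)z^3 - 4z^2 + (4/5)z + 4
Adding term by term: -2z^3 + 3z^2 + 2z + 4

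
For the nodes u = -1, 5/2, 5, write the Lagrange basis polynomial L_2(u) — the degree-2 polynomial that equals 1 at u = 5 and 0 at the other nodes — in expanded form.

L_2(u) = (1/15)u^2 - (1/10)u - 1/6

L_2(u) = (u + 1)(u - 5/2) / [(6)·(5/2)]
       = (u^2 - (3/2)u - 5/2) / (15)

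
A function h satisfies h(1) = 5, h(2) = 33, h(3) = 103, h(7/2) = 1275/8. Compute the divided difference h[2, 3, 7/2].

h[2,3] = (103 - 33) / (3 - 2) = 70
h[3,7/2] = (1275/8 - 103) / (7/2 - 3) = 451/4
h[2,3,7/2] = (451/4 - 70) / (7/2 - 2) = 57/2

57/2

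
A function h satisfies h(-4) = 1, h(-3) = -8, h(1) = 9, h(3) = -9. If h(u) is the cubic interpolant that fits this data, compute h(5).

Evaluate each Lagrange basis at u = 5:
L_0(5) = (8)·(4)·(2)/[(-1)·(-5)·(-7)] = -64/35
L_1(5) = (9)·(4)·(2)/[(1)·(-4)·(-6)] = 3
L_2(5) = (9)·(8)·(2)/[(5)·(4)·(-2)] = -18/5
L_3(5) = (9)·(8)·(4)/[(7)·(6)·(2)] = 24/7
Sum: 1·(-64/35) + (-8)·(3) + 9·(-18/5) + (-9)·(24/7) = -3118/35

-3118/35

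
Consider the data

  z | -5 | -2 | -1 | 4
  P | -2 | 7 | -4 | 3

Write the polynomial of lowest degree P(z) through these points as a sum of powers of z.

Newton's divided differences:
P[-5,-2] = (7 - (-2)) / (-2 - (-5)) = 3
P[-2,-1] = (-4 - 7) / (-1 - (-2)) = -11
P[-1,4] = (3 - (-4)) / (4 - (-1)) = 7/5
P[-5,-2,-1] = (-11 - 3) / (-1 - (-5)) = -7/2
P[-2,-1,4] = (7/5 - (-11)) / (4 - (-2)) = 31/15
P[-5,-2,-1,4] = (31/15 - (-7/2)) / (4 - (-5)) = 167/270
P(z) = -2 + 3·(z + 5) + (-7/2)·(z + 5)(z + 2) + (167/270)·(z + 5)(z + 2)(z + 1)
Expanding: P(z) = (167/270)z^3 + (391/270)z^2 - (1483/135)z - 427/27

P(z) = (167/270)z^3 + (391/270)z^2 - (1483/135)z - 427/27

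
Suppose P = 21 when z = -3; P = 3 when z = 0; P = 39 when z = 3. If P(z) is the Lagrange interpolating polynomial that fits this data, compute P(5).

93

L_0(5) = (5)·(2)/[(-3)·(-6)] = 5/9
L_1(5) = (8)·(2)/[(3)·(-3)] = -16/9
L_2(5) = (8)·(5)/[(6)·(3)] = 20/9
Sum: 21·(5/9) + 3·(-16/9) + 39·(20/9) = 93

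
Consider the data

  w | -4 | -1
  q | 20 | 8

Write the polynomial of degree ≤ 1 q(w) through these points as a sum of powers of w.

L_0(w) = (w + 1) / [-3] = -(1/3)w - 1/3
L_1(w) = (w + 4) / [3] = (1/3)w + 4/3
q(w) = 20·L_0 + 8·L_1
  20·L_0(w) = -(20/3)w - 20/3
  8·L_1(w) = (8/3)w + 32/3
Adding term by term: -4w + 4

q(w) = -4w + 4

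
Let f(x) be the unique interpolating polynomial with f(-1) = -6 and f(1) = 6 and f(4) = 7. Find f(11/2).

-3/20

Using Newton's divided-difference form:
f[-1,1] = (6 - (-6)) / (1 - (-1)) = 6
f[1,4] = (7 - 6) / (4 - 1) = 1/3
f[-1,1,4] = (1/3 - 6) / (4 - (-1)) = -17/15
f(11/2) = -6 + 6·(13/2) + (-17/15)·(13/2)·(9/2) = -3/20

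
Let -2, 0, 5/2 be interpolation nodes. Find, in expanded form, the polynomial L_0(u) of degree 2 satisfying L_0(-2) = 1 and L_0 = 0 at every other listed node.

L_0(u) = u(u - 5/2) / [(-2)·(-9/2)]
       = (u^2 - (5/2)u) / (9)

L_0(u) = (1/9)u^2 - (5/18)u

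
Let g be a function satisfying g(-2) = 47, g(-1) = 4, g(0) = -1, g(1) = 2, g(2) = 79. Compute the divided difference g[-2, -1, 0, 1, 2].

4

g[-2,-1] = (4 - 47) / (-1 - (-2)) = -43
g[-1,0] = (-1 - 4) / (0 - (-1)) = -5
g[0,1] = (2 - (-1)) / (1 - 0) = 3
g[1,2] = (79 - 2) / (2 - 1) = 77
g[-2,-1,0] = (-5 - (-43)) / (0 - (-2)) = 19
g[-1,0,1] = (3 - (-5)) / (1 - (-1)) = 4
g[0,1,2] = (77 - 3) / (2 - 0) = 37
g[-2,-1,0,1] = (4 - 19) / (1 - (-2)) = -5
g[-1,0,1,2] = (37 - 4) / (2 - (-1)) = 11
g[-2,-1,0,1,2] = (11 - (-5)) / (2 - (-2)) = 4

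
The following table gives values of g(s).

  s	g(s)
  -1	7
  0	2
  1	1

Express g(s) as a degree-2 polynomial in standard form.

g(s) = 2s^2 - 3s + 2

Build the Lagrange basis polynomials:
L_0(s) = s(s - 1) / [2] = (1/2)s^2 - (1/2)s
L_1(s) = (s + 1)(s - 1) / [-1] = -s^2 + 1
L_2(s) = (s + 1)s / [2] = (1/2)s^2 + (1/2)s
g(s) = 7·L_0 + 2·L_1 + 1·L_2
  7·L_0(s) = (7/2)s^2 - (7/2)s
  2·L_1(s) = -2s^2 + 2
  1·L_2(s) = (1/2)s^2 + (1/2)s
Adding term by term: 2s^2 - 3s + 2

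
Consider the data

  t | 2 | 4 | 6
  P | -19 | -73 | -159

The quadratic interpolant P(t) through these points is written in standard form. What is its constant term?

3

Build the Lagrange basis polynomials:
L_0(t) = (t - 4)(t - 6) / [8] = (1/8)t^2 - (5/4)t + 3
L_1(t) = (t - 2)(t - 6) / [-4] = -(1/4)t^2 + 2t - 3
L_2(t) = (t - 2)(t - 4) / [8] = (1/8)t^2 - (3/4)t + 1
P(t) = (-19)·L_0 + (-73)·L_1 + (-159)·L_2
Only the constant term is needed; take it from each L_i and combine:
(-19)·(3) + (-73)·(-3) + (-159)·(1) = 3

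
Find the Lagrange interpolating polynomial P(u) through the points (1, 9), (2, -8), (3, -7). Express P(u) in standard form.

P(u) = 9u^2 - 44u + 44

L_0(u) = (u - 2)(u - 3) / [2] = (1/2)u^2 - (5/2)u + 3
L_1(u) = (u - 1)(u - 3) / [-1] = -u^2 + 4u - 3
L_2(u) = (u - 1)(u - 2) / [2] = (1/2)u^2 - (3/2)u + 1
P(u) = 9·L_0 + (-8)·L_1 + (-7)·L_2
  9·L_0(u) = (9/2)u^2 - (45/2)u + 27
  (-8)·L_1(u) = 8u^2 - 32u + 24
  (-7)·L_2(u) = -(7/2)u^2 + (21/2)u - 7
Adding term by term: 9u^2 - 44u + 44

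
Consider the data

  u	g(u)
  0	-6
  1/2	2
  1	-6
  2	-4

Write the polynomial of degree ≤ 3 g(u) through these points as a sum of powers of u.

Build the Lagrange basis polynomials:
L_0(u) = (u - 1/2)(u - 1)(u - 2) / [-1] = -u^3 + (7/2)u^2 - (7/2)u + 1
L_1(u) = u(u - 1)(u - 2) / [3/8] = (8/3)u^3 - 8u^2 + (16/3)u
L_2(u) = u(u - 1/2)(u - 2) / [-1/2] = -2u^3 + 5u^2 - 2u
L_3(u) = u(u - 1/2)(u - 1) / [3] = (1/3)u^3 - (1/2)u^2 + (1/6)u
g(u) = (-6)·L_0 + 2·L_1 + (-6)·L_2 + (-4)·L_3
  (-6)·L_0(u) = 6u^3 - 21u^2 + 21u - 6
  2·L_1(u) = (16/3)u^3 - 16u^2 + (32/3)u
  (-6)·L_2(u) = 12u^3 - 30u^2 + 12u
  (-4)·L_3(u) = -(4/3)u^3 + 2u^2 - (2/3)u
Adding term by term: 22u^3 - 65u^2 + 43u - 6

g(u) = 22u^3 - 65u^2 + 43u - 6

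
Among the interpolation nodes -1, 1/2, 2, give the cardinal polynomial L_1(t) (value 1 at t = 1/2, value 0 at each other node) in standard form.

L_1(t) = (t + 1)(t - 2) / [(3/2)·(-3/2)]
       = (t^2 - t - 2) / (-9/4)

L_1(t) = -(4/9)t^2 + (4/9)t + 8/9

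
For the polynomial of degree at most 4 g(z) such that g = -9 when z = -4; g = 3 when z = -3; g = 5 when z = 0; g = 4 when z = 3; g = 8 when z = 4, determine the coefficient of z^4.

Build the Lagrange basis polynomials:
L_0(z) = (z + 3)z(z - 3)(z - 4) / [224] = (1/224)z^4 - (1/56)z^3 - (9/224)z^2 + (9/56)z
L_1(z) = (z + 4)z(z - 3)(z - 4) / [-126] = -(1/126)z^4 + (1/42)z^3 + (8/63)z^2 - (8/21)z
L_2(z) = (z + 4)(z + 3)(z - 3)(z - 4) / [144] = (1/144)z^4 - (25/144)z^2 + 1
L_3(z) = (z + 4)(z + 3)z(z - 4) / [-126] = -(1/126)z^4 - (1/42)z^3 + (8/63)z^2 + (8/21)z
L_4(z) = (z + 4)(z + 3)z(z - 3) / [224] = (1/224)z^4 + (1/56)z^3 - (9/224)z^2 - (9/56)z
g(z) = (-9)·L_0 + 3·L_1 + 5·L_2 + 4·L_3 + 8·L_4
Only the coefficient of z^4 is needed; take it from each L_i and combine:
(-9)·(1/224) + 3·(-1/126) + 5·(1/144) + 4·(-1/126) + 8·(1/224) = -17/672

-17/672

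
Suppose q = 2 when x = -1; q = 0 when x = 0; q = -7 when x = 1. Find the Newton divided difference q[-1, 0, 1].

-5/2

q[-1,0] = (0 - 2) / (0 - (-1)) = -2
q[0,1] = (-7 - 0) / (1 - 0) = -7
q[-1,0,1] = (-7 - (-2)) / (1 - (-1)) = -5/2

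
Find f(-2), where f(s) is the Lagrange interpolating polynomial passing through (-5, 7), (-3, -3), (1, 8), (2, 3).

-33/70

L_0(-2) = (1)·(-3)·(-4)/[(-2)·(-6)·(-7)] = -1/7
L_1(-2) = (3)·(-3)·(-4)/[(2)·(-4)·(-5)] = 9/10
L_2(-2) = (3)·(1)·(-4)/[(6)·(4)·(-1)] = 1/2
L_3(-2) = (3)·(1)·(-3)/[(7)·(5)·(1)] = -9/35
Sum: 7·(-1/7) + (-3)·(9/10) + 8·(1/2) + 3·(-9/35) = -33/70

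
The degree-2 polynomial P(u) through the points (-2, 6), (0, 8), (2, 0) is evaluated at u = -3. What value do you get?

5/4

Using Newton's divided-difference form:
P[-2,0] = (8 - 6) / (0 - (-2)) = 1
P[0,2] = (0 - 8) / (2 - 0) = -4
P[-2,0,2] = (-4 - 1) / (2 - (-2)) = -5/4
P(-3) = 6 + 1·(-1) + (-5/4)·(-1)·(-3) = 5/4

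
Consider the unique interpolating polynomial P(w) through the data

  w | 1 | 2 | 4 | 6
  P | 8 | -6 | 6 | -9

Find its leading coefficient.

The leading coefficient equals the top divided difference P[1,2,4,6].
P[1,2] = (-6 - 8) / (2 - 1) = -14
P[2,4] = (6 - (-6)) / (4 - 2) = 6
P[4,6] = (-9 - 6) / (6 - 4) = -15/2
P[1,2,4] = (6 - (-14)) / (4 - 1) = 20/3
P[2,4,6] = (-15/2 - 6) / (6 - 2) = -27/8
P[1,2,4,6] = (-27/8 - 20/3) / (6 - 1) = -241/120

-241/120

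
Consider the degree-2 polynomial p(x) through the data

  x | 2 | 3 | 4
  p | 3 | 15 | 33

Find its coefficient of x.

-3

Build the Lagrange basis polynomials:
L_0(x) = (x - 3)(x - 4) / [2] = (1/2)x^2 - (7/2)x + 6
L_1(x) = (x - 2)(x - 4) / [-1] = -x^2 + 6x - 8
L_2(x) = (x - 2)(x - 3) / [2] = (1/2)x^2 - (5/2)x + 3
p(x) = 3·L_0 + 15·L_1 + 33·L_2
Only the coefficient of x is needed; take it from each L_i and combine:
3·(-7/2) + 15·(6) + 33·(-5/2) = -3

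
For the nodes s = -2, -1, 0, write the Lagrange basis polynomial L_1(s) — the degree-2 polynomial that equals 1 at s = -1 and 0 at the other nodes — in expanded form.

L_1(s) = -s^2 - 2s

L_1(s) = (s + 2)s / [(1)·(-1)]
       = (s^2 + 2s) / (-1)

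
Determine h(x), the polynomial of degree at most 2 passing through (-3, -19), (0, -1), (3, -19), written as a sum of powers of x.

h(x) = -2x^2 - 1

Build the Lagrange basis polynomials:
L_0(x) = x(x - 3) / [18] = (1/18)x^2 - (1/6)x
L_1(x) = (x + 3)(x - 3) / [-9] = -(1/9)x^2 + 1
L_2(x) = (x + 3)x / [18] = (1/18)x^2 + (1/6)x
h(x) = (-19)·L_0 + (-1)·L_1 + (-19)·L_2
  (-19)·L_0(x) = -(19/18)x^2 + (19/6)x
  (-1)·L_1(x) = (1/9)x^2 - 1
  (-19)·L_2(x) = -(19/18)x^2 - (19/6)x
Adding term by term: -2x^2 - 1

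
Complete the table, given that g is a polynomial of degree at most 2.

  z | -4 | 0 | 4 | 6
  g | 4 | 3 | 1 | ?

The 3 known values determine g uniquely (degree ≤ 2).
L_0(6) = (6)·(2)/[(-4)·(-8)] = 3/8
L_1(6) = (10)·(2)/[(4)·(-4)] = -5/4
L_2(6) = (10)·(6)/[(8)·(4)] = 15/8
Sum: 4·(3/8) + 3·(-5/4) + 1·(15/8) = -3/8

-3/8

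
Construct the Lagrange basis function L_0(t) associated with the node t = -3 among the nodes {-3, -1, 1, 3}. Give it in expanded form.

L_0(t) = -(1/48)t^3 + (1/16)t^2 + (1/48)t - 1/16

L_0(t) = (t + 1)(t - 1)(t - 3) / [(-2)·(-4)·(-6)]
       = (t^3 - 3t^2 - t + 3) / (-48)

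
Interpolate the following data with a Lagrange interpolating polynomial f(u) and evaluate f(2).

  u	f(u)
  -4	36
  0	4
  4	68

24

L_0(2) = (2)·(-2)/[(-4)·(-8)] = -1/8
L_1(2) = (6)·(-2)/[(4)·(-4)] = 3/4
L_2(2) = (6)·(2)/[(8)·(4)] = 3/8
Sum: 36·(-1/8) + 4·(3/4) + 68·(3/8) = 24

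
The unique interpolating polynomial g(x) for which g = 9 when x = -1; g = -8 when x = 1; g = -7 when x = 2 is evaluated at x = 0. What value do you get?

-8/3

Evaluate each Lagrange basis at x = 0:
L_0(0) = (-1)·(-2)/[(-2)·(-3)] = 1/3
L_1(0) = (1)·(-2)/[(2)·(-1)] = 1
L_2(0) = (1)·(-1)/[(3)·(1)] = -1/3
Sum: 9·(1/3) + (-8)·(1) + (-7)·(-1/3) = -8/3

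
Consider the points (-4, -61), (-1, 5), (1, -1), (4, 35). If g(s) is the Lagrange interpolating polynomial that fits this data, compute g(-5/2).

Evaluate each Lagrange basis at s = -5/2:
L_0(-5/2) = (-3/2)·(-7/2)·(-13/2)/[(-3)·(-5)·(-8)] = 91/320
L_1(-5/2) = (3/2)·(-7/2)·(-13/2)/[(3)·(-2)·(-5)] = 91/80
L_2(-5/2) = (3/2)·(-3/2)·(-13/2)/[(5)·(2)·(-3)] = -39/80
L_3(-5/2) = (3/2)·(-3/2)·(-7/2)/[(8)·(5)·(3)] = 21/320
Sum: (-61)·(91/320) + 5·(91/80) + (-1)·(-39/80) + 35·(21/320) = -71/8

-71/8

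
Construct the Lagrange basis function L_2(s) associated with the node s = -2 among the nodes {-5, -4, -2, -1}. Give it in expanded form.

L_2(s) = -(1/6)s^3 - (5/3)s^2 - (29/6)s - 10/3

L_2(s) = (s + 5)(s + 4)(s + 1) / [(3)·(2)·(-1)]
       = (s^3 + 10s^2 + 29s + 20) / (-6)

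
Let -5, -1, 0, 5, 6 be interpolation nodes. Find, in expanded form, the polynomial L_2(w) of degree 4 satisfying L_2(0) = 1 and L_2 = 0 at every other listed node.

L_2(w) = (w + 5)(w + 1)(w - 5)(w - 6) / [(5)·(1)·(-5)·(-6)]
       = (w^4 - 5w^3 - 31w^2 + 125w + 150) / (150)

L_2(w) = (1/150)w^4 - (1/30)w^3 - (31/150)w^2 + (5/6)w + 1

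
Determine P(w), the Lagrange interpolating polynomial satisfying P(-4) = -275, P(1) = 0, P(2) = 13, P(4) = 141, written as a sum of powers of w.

L_0(w) = (w - 1)(w - 2)(w - 4) / [-240] = -(1/240)w^3 + (7/240)w^2 - (7/120)w + 1/30
L_1(w) = (w + 4)(w - 2)(w - 4) / [15] = (1/15)w^3 - (2/15)w^2 - (16/15)w + 32/15
L_2(w) = (w + 4)(w - 1)(w - 4) / [-12] = -(1/12)w^3 + (1/12)w^2 + (4/3)w - 4/3
L_3(w) = (w + 4)(w - 1)(w - 2) / [48] = (1/48)w^3 + (1/48)w^2 - (5/24)w + 1/6
P(w) = (-275)·L_0 + 0·L_1 + 13·L_2 + 141·L_3
  (-275)·L_0(w) = (55/48)w^3 - (385/48)w^2 + (385/24)w - 55/6
  0·L_1(w) = 0
  13·L_2(w) = -(13/12)w^3 + (13/12)w^2 + (52/3)w - 52/3
  141·L_3(w) = (47/16)w^3 + (47/16)w^2 - (235/8)w + 47/2
Adding term by term: 3w^3 - 4w^2 + 4w - 3

P(w) = 3w^3 - 4w^2 + 4w - 3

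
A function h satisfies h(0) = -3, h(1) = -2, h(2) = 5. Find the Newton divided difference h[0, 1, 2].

3

h[0,1] = (-2 - (-3)) / (1 - 0) = 1
h[1,2] = (5 - (-2)) / (2 - 1) = 7
h[0,1,2] = (7 - 1) / (2 - 0) = 3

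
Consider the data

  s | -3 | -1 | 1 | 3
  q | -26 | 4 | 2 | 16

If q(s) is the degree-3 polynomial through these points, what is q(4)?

Evaluate each Lagrange basis at s = 4:
L_0(4) = (5)·(3)·(1)/[(-2)·(-4)·(-6)] = -5/16
L_1(4) = (7)·(3)·(1)/[(2)·(-2)·(-4)] = 21/16
L_2(4) = (7)·(5)·(1)/[(4)·(2)·(-2)] = -35/16
L_3(4) = (7)·(5)·(3)/[(6)·(4)·(2)] = 35/16
Sum: (-26)·(-5/16) + 4·(21/16) + 2·(-35/16) + 16·(35/16) = 44

44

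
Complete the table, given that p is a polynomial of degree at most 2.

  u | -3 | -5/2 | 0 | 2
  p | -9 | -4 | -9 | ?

The 3 known values determine p uniquely (degree ≤ 2).
Evaluate each Lagrange basis at u = 2:
L_0(2) = (9/2)·(2)/[(-1/2)·(-3)] = 6
L_1(2) = (5)·(2)/[(1/2)·(-5/2)] = -8
L_2(2) = (5)·(9/2)/[(3)·(5/2)] = 3
Sum: (-9)·(6) + (-4)·(-8) + (-9)·(3) = -49

-49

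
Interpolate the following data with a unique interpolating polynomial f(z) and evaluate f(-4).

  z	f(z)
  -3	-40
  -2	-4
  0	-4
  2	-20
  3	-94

L_0(-4) = (-2)·(-4)·(-6)·(-7)/[(-1)·(-3)·(-5)·(-6)] = 56/15
L_1(-4) = (-1)·(-4)·(-6)·(-7)/[(1)·(-2)·(-4)·(-5)] = -21/5
L_2(-4) = (-1)·(-2)·(-6)·(-7)/[(3)·(2)·(-2)·(-3)] = 7/3
L_3(-4) = (-1)·(-2)·(-4)·(-7)/[(5)·(4)·(2)·(-1)] = -7/5
L_4(-4) = (-1)·(-2)·(-4)·(-6)/[(6)·(5)·(3)·(1)] = 8/15
Sum: (-40)·(56/15) + (-4)·(-21/5) + (-4)·(7/3) + (-20)·(-7/5) + (-94)·(8/15) = -164

-164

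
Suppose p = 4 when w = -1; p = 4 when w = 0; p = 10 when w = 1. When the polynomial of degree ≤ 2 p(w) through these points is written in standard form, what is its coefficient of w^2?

3

The leading coefficient equals the top divided difference p[-1,0,1].
p[-1,0] = (4 - 4) / (0 - (-1)) = 0
p[0,1] = (10 - 4) / (1 - 0) = 6
p[-1,0,1] = (6 - 0) / (1 - (-1)) = 3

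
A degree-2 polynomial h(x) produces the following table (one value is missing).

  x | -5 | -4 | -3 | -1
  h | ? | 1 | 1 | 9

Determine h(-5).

The 3 known values determine h uniquely (degree ≤ 2).
L_0(-5) = (-2)·(-4)/[(-1)·(-3)] = 8/3
L_1(-5) = (-1)·(-4)/[(1)·(-2)] = -2
L_2(-5) = (-1)·(-2)/[(3)·(2)] = 1/3
Sum: 1·(8/3) + 1·(-2) + 9·(1/3) = 11/3

11/3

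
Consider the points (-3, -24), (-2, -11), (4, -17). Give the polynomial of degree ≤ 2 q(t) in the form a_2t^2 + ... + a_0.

q(t) = -2t^2 + 3t + 3

Newton's divided differences:
q[-3,-2] = (-11 - (-24)) / (-2 - (-3)) = 13
q[-2,4] = (-17 - (-11)) / (4 - (-2)) = -1
q[-3,-2,4] = (-1 - 13) / (4 - (-3)) = -2
q(t) = -24 + 13·(t + 3) + (-2)·(t + 3)(t + 2)
Expanding: q(t) = -2t^2 + 3t + 3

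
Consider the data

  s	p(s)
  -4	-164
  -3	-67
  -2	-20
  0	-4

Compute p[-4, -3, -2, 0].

3

p[-4,-3] = (-67 - (-164)) / (-3 - (-4)) = 97
p[-3,-2] = (-20 - (-67)) / (-2 - (-3)) = 47
p[-2,0] = (-4 - (-20)) / (0 - (-2)) = 8
p[-4,-3,-2] = (47 - 97) / (-2 - (-4)) = -25
p[-3,-2,0] = (8 - 47) / (0 - (-3)) = -13
p[-4,-3,-2,0] = (-13 - (-25)) / (0 - (-4)) = 3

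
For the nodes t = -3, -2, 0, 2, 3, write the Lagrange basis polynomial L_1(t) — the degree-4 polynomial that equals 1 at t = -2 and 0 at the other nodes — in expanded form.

L_1(t) = (t + 3)t(t - 2)(t - 3) / [(1)·(-2)·(-4)·(-5)]
       = (t^4 - 2t^3 - 9t^2 + 18t) / (-40)

L_1(t) = -(1/40)t^4 + (1/20)t^3 + (9/40)t^2 - (9/20)t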